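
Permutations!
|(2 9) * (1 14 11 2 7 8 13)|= |(1 14 11 2 9 7 8 13)|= 8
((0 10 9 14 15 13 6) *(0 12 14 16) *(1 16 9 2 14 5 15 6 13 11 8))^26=(0 2 6 5 11 1)(8 16 10 14 12 15)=((0 10 2 14 6 12 5 15 11 8 1 16))^26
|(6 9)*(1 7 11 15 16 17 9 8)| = 9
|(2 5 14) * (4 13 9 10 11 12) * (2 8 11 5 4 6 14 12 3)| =|(2 4 13 9 10 5 12 6 14 8 11 3)| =12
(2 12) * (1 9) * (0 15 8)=[15, 9, 12, 3, 4, 5, 6, 7, 0, 1, 10, 11, 2, 13, 14, 8]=(0 15 8)(1 9)(2 12)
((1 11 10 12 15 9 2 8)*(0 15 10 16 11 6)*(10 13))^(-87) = (0 8 15 1 9 6 2)(11 16)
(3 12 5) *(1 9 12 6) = [0, 9, 2, 6, 4, 3, 1, 7, 8, 12, 10, 11, 5] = (1 9 12 5 3 6)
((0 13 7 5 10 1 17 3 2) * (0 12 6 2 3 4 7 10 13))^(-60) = (1 7 10 4 13 17 5)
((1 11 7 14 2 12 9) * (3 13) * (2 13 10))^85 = ((1 11 7 14 13 3 10 2 12 9))^85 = (1 3)(2 7)(9 13)(10 11)(12 14)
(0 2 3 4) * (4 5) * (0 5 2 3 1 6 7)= (0 3 2 1 6 7)(4 5)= [3, 6, 1, 2, 5, 4, 7, 0]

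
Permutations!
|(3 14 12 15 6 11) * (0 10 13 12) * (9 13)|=|(0 10 9 13 12 15 6 11 3 14)|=10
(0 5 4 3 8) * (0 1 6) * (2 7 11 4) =(0 5 2 7 11 4 3 8 1 6) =[5, 6, 7, 8, 3, 2, 0, 11, 1, 9, 10, 4]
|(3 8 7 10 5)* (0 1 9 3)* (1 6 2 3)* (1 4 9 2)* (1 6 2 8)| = 8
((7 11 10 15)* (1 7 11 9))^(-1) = ((1 7 9)(10 15 11))^(-1) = (1 9 7)(10 11 15)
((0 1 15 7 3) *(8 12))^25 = (15)(8 12)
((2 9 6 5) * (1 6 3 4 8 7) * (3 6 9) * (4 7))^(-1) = ((1 9 6 5 2 3 7)(4 8))^(-1) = (1 7 3 2 5 6 9)(4 8)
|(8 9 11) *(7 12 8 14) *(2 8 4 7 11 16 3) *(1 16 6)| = 42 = |(1 16 3 2 8 9 6)(4 7 12)(11 14)|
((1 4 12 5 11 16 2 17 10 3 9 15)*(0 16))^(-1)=((0 16 2 17 10 3 9 15 1 4 12 5 11))^(-1)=(0 11 5 12 4 1 15 9 3 10 17 2 16)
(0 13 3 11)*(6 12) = (0 13 3 11)(6 12) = [13, 1, 2, 11, 4, 5, 12, 7, 8, 9, 10, 0, 6, 3]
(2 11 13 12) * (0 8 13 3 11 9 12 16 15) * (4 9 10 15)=[8, 1, 10, 11, 9, 5, 6, 7, 13, 12, 15, 3, 2, 16, 14, 0, 4]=(0 8 13 16 4 9 12 2 10 15)(3 11)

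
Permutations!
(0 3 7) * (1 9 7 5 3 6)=(0 6 1 9 7)(3 5)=[6, 9, 2, 5, 4, 3, 1, 0, 8, 7]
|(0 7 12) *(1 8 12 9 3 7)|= 12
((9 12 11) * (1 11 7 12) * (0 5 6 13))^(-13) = (0 13 6 5)(1 9 11)(7 12)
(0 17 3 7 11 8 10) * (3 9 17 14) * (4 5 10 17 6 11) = [14, 1, 2, 7, 5, 10, 11, 4, 17, 6, 0, 8, 12, 13, 3, 15, 16, 9] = (0 14 3 7 4 5 10)(6 11 8 17 9)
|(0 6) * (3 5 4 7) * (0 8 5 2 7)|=|(0 6 8 5 4)(2 7 3)|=15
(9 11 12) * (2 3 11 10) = (2 3 11 12 9 10) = [0, 1, 3, 11, 4, 5, 6, 7, 8, 10, 2, 12, 9]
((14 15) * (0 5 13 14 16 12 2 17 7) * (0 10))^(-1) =(0 10 7 17 2 12 16 15 14 13 5)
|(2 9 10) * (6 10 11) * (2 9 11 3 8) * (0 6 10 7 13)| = |(0 6 7 13)(2 11 10 9 3 8)| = 12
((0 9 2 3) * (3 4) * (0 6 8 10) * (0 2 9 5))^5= (0 5)(2 10 8 6 3 4)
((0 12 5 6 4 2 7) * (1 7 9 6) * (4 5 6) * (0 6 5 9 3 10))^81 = ((0 12 5 1 7 6 9 4 2 3 10))^81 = (0 7 2 12 6 3 5 9 10 1 4)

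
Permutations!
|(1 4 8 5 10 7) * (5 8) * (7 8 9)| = |(1 4 5 10 8 9 7)| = 7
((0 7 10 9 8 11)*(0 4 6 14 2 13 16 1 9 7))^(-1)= ((1 9 8 11 4 6 14 2 13 16)(7 10))^(-1)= (1 16 13 2 14 6 4 11 8 9)(7 10)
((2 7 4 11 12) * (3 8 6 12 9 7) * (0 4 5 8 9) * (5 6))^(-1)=((0 4 11)(2 3 9 7 6 12)(5 8))^(-1)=(0 11 4)(2 12 6 7 9 3)(5 8)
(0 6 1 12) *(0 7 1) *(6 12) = (0 12 7 1 6) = [12, 6, 2, 3, 4, 5, 0, 1, 8, 9, 10, 11, 7]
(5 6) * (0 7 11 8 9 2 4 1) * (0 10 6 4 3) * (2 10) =[7, 2, 3, 0, 1, 4, 5, 11, 9, 10, 6, 8] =(0 7 11 8 9 10 6 5 4 1 2 3)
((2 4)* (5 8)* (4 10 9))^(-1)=((2 10 9 4)(5 8))^(-1)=(2 4 9 10)(5 8)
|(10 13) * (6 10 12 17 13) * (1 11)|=|(1 11)(6 10)(12 17 13)|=6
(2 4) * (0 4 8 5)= (0 4 2 8 5)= [4, 1, 8, 3, 2, 0, 6, 7, 5]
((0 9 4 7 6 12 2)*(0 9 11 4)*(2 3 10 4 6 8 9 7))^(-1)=((0 11 6 12 3 10 4 2 7 8 9))^(-1)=(0 9 8 7 2 4 10 3 12 6 11)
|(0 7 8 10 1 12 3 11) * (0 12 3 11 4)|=|(0 7 8 10 1 3 4)(11 12)|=14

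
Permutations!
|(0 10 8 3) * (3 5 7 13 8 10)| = |(0 3)(5 7 13 8)| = 4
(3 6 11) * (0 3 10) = (0 3 6 11 10) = [3, 1, 2, 6, 4, 5, 11, 7, 8, 9, 0, 10]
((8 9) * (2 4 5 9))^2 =((2 4 5 9 8))^2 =(2 5 8 4 9)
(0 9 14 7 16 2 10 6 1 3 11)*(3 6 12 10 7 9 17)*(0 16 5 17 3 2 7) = (0 3 11 16 7 5 17 2)(1 6)(9 14)(10 12) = [3, 6, 0, 11, 4, 17, 1, 5, 8, 14, 12, 16, 10, 13, 9, 15, 7, 2]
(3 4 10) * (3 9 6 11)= [0, 1, 2, 4, 10, 5, 11, 7, 8, 6, 9, 3]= (3 4 10 9 6 11)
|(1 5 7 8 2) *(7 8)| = 4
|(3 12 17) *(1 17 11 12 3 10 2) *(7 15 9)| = |(1 17 10 2)(7 15 9)(11 12)| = 12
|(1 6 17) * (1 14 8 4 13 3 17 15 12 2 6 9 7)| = |(1 9 7)(2 6 15 12)(3 17 14 8 4 13)| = 12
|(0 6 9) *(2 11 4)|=3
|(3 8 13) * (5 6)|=6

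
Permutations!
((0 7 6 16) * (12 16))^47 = (0 6 16 7 12)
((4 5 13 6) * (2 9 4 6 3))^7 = (2 9 4 5 13 3)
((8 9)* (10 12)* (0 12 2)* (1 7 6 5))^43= (0 2 10 12)(1 5 6 7)(8 9)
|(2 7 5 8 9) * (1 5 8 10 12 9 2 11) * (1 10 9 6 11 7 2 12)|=|(1 5 9 7 8 12 6 11 10)|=9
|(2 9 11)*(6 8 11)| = |(2 9 6 8 11)| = 5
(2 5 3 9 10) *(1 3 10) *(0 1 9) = [1, 3, 5, 0, 4, 10, 6, 7, 8, 9, 2] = (0 1 3)(2 5 10)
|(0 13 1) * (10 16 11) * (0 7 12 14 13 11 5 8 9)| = |(0 11 10 16 5 8 9)(1 7 12 14 13)| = 35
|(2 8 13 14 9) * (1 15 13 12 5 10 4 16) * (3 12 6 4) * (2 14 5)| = 12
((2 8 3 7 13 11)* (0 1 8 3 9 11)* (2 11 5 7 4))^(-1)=(0 13 7 5 9 8 1)(2 4 3)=((0 1 8 9 5 7 13)(2 3 4))^(-1)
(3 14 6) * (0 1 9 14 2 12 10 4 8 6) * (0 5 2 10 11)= (0 1 9 14 5 2 12 11)(3 10 4 8 6)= [1, 9, 12, 10, 8, 2, 3, 7, 6, 14, 4, 0, 11, 13, 5]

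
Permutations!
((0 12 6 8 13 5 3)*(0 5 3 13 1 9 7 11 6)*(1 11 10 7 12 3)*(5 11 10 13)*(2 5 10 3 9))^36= ((0 9 12)(1 2 5 10 7 13)(3 11 6 8))^36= (13)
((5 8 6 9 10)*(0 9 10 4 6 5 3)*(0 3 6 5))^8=((0 9 4 5 8)(6 10))^8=(10)(0 5 9 8 4)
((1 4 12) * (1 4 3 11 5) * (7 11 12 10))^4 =(1 10)(3 7)(4 5)(11 12)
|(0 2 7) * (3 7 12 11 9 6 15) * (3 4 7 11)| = |(0 2 12 3 11 9 6 15 4 7)| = 10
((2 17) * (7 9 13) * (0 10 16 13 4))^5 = ((0 10 16 13 7 9 4)(2 17))^5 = (0 9 13 10 4 7 16)(2 17)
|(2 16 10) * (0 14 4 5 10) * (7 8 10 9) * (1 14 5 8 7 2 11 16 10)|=28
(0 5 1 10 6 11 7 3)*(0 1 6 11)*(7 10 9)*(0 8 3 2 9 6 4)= (0 5 4)(1 6 8 3)(2 9 7)(10 11)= [5, 6, 9, 1, 0, 4, 8, 2, 3, 7, 11, 10]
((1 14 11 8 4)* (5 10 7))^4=((1 14 11 8 4)(5 10 7))^4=(1 4 8 11 14)(5 10 7)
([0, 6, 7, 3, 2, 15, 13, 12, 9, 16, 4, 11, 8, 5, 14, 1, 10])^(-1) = [0, 15, 4, 3, 10, 13, 1, 2, 12, 8, 16, 11, 7, 6, 14, 5, 9]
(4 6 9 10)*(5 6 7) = [0, 1, 2, 3, 7, 6, 9, 5, 8, 10, 4] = (4 7 5 6 9 10)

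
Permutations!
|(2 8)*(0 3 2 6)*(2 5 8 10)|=|(0 3 5 8 6)(2 10)|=10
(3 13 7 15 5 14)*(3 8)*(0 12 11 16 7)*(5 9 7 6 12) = (0 5 14 8 3 13)(6 12 11 16)(7 15 9) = [5, 1, 2, 13, 4, 14, 12, 15, 3, 7, 10, 16, 11, 0, 8, 9, 6]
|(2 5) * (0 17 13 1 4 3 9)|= 14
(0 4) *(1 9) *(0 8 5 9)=(0 4 8 5 9 1)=[4, 0, 2, 3, 8, 9, 6, 7, 5, 1]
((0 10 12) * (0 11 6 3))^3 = ((0 10 12 11 6 3))^3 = (0 11)(3 12)(6 10)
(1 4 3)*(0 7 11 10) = [7, 4, 2, 1, 3, 5, 6, 11, 8, 9, 0, 10] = (0 7 11 10)(1 4 3)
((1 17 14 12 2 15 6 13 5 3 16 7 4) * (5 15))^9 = ((1 17 14 12 2 5 3 16 7 4)(6 13 15))^9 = (1 4 7 16 3 5 2 12 14 17)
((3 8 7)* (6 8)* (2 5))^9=(2 5)(3 6 8 7)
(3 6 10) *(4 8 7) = (3 6 10)(4 8 7) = [0, 1, 2, 6, 8, 5, 10, 4, 7, 9, 3]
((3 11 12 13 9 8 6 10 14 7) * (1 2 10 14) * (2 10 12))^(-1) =((1 10)(2 12 13 9 8 6 14 7 3 11))^(-1) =(1 10)(2 11 3 7 14 6 8 9 13 12)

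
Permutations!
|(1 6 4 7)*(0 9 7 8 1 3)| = 4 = |(0 9 7 3)(1 6 4 8)|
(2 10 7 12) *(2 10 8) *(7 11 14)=[0, 1, 8, 3, 4, 5, 6, 12, 2, 9, 11, 14, 10, 13, 7]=(2 8)(7 12 10 11 14)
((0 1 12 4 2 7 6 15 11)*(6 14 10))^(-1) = (0 11 15 6 10 14 7 2 4 12 1) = ((0 1 12 4 2 7 14 10 6 15 11))^(-1)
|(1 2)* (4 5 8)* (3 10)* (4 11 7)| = |(1 2)(3 10)(4 5 8 11 7)| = 10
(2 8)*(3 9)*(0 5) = (0 5)(2 8)(3 9) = [5, 1, 8, 9, 4, 0, 6, 7, 2, 3]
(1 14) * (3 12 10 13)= (1 14)(3 12 10 13)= [0, 14, 2, 12, 4, 5, 6, 7, 8, 9, 13, 11, 10, 3, 1]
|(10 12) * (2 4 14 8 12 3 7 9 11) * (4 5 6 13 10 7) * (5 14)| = |(2 14 8 12 7 9 11)(3 4 5 6 13 10)| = 42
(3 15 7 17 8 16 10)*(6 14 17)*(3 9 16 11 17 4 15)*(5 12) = (4 15 7 6 14)(5 12)(8 11 17)(9 16 10) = [0, 1, 2, 3, 15, 12, 14, 6, 11, 16, 9, 17, 5, 13, 4, 7, 10, 8]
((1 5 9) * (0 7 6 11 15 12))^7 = (0 7 6 11 15 12)(1 5 9)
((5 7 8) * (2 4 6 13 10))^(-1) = ((2 4 6 13 10)(5 7 8))^(-1) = (2 10 13 6 4)(5 8 7)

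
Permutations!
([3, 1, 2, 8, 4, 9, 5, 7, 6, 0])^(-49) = (0 9 5 6 8 3)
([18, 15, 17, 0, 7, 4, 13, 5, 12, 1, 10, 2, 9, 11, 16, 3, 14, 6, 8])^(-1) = (0 3 15 1 9 12 8 18)(2 11 13 6 17)(4 5 7)(14 16)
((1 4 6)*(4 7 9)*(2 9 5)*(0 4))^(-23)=(0 4 6 1 7 5 2 9)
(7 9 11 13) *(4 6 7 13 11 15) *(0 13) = (0 13)(4 6 7 9 15) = [13, 1, 2, 3, 6, 5, 7, 9, 8, 15, 10, 11, 12, 0, 14, 4]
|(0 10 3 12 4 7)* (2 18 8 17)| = 12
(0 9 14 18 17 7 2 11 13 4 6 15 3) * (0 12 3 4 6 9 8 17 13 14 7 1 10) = [8, 10, 11, 12, 9, 5, 15, 2, 17, 7, 0, 14, 3, 6, 18, 4, 16, 1, 13] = (0 8 17 1 10)(2 11 14 18 13 6 15 4 9 7)(3 12)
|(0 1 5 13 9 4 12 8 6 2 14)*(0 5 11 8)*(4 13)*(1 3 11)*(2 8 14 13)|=42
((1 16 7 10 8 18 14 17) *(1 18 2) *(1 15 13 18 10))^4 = ((1 16 7)(2 15 13 18 14 17 10 8))^4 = (1 16 7)(2 14)(8 18)(10 13)(15 17)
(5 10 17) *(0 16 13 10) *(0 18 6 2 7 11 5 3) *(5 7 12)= (0 16 13 10 17 3)(2 12 5 18 6)(7 11)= [16, 1, 12, 0, 4, 18, 2, 11, 8, 9, 17, 7, 5, 10, 14, 15, 13, 3, 6]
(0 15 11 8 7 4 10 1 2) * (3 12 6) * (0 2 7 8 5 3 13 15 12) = (0 12 6 13 15 11 5 3)(1 7 4 10) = [12, 7, 2, 0, 10, 3, 13, 4, 8, 9, 1, 5, 6, 15, 14, 11]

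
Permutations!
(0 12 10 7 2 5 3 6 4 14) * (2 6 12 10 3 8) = [10, 1, 5, 12, 14, 8, 4, 6, 2, 9, 7, 11, 3, 13, 0] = (0 10 7 6 4 14)(2 5 8)(3 12)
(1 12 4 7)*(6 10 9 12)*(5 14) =[0, 6, 2, 3, 7, 14, 10, 1, 8, 12, 9, 11, 4, 13, 5] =(1 6 10 9 12 4 7)(5 14)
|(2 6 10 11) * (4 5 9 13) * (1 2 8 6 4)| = |(1 2 4 5 9 13)(6 10 11 8)| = 12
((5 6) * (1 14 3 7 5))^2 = (1 3 5)(6 14 7)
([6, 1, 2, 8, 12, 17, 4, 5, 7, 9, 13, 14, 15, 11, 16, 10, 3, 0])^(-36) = (0 16 12 7 13)(3 15 5 11 6)(4 8 10 17 14)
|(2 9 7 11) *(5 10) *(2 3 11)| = 6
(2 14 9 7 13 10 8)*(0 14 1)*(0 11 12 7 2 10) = (0 14 9 2 1 11 12 7 13)(8 10) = [14, 11, 1, 3, 4, 5, 6, 13, 10, 2, 8, 12, 7, 0, 9]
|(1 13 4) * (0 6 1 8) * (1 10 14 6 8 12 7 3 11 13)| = 6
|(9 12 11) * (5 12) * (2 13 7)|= |(2 13 7)(5 12 11 9)|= 12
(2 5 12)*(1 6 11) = (1 6 11)(2 5 12) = [0, 6, 5, 3, 4, 12, 11, 7, 8, 9, 10, 1, 2]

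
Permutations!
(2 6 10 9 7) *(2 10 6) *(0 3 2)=(0 3 2)(7 10 9)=[3, 1, 0, 2, 4, 5, 6, 10, 8, 7, 9]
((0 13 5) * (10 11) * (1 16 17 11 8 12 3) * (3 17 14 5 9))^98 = ((0 13 9 3 1 16 14 5)(8 12 17 11 10))^98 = (0 9 1 14)(3 16 5 13)(8 11 12 10 17)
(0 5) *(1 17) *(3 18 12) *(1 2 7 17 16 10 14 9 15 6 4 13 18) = (0 5)(1 16 10 14 9 15 6 4 13 18 12 3)(2 7 17) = [5, 16, 7, 1, 13, 0, 4, 17, 8, 15, 14, 11, 3, 18, 9, 6, 10, 2, 12]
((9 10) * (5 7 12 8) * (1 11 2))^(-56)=(12)(1 11 2)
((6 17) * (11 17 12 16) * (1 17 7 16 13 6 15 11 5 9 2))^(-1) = (1 2 9 5 16 7 11 15 17)(6 13 12) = ((1 17 15 11 7 16 5 9 2)(6 12 13))^(-1)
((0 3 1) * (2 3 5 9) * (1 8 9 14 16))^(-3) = (0 14 1 5 16)(2 3 8 9)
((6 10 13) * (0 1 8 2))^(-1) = ((0 1 8 2)(6 10 13))^(-1) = (0 2 8 1)(6 13 10)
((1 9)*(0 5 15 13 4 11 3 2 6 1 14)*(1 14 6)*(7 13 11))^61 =((0 5 15 11 3 2 1 9 6 14)(4 7 13))^61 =(0 5 15 11 3 2 1 9 6 14)(4 7 13)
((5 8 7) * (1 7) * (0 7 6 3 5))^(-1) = ((0 7)(1 6 3 5 8))^(-1) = (0 7)(1 8 5 3 6)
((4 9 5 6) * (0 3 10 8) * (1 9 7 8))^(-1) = (0 8 7 4 6 5 9 1 10 3)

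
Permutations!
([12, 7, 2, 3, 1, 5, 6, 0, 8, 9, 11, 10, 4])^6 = [12, 7, 2, 3, 1, 5, 6, 0, 8, 9, 10, 11, 4]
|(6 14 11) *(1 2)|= 6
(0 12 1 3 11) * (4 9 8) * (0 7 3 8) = [12, 8, 2, 11, 9, 5, 6, 3, 4, 0, 10, 7, 1] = (0 12 1 8 4 9)(3 11 7)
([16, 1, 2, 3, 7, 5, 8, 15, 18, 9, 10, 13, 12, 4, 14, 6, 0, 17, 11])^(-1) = [16, 1, 2, 3, 13, 5, 15, 4, 6, 9, 10, 18, 12, 11, 14, 7, 0, 17, 8]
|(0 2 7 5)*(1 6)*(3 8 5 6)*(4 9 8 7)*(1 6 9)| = 9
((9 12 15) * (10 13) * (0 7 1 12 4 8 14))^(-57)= (0 4 12)(1 14 9)(7 8 15)(10 13)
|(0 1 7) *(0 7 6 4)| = 4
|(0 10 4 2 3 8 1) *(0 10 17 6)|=6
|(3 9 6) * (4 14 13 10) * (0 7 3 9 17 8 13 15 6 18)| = |(0 7 3 17 8 13 10 4 14 15 6 9 18)| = 13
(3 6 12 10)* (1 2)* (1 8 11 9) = [0, 2, 8, 6, 4, 5, 12, 7, 11, 1, 3, 9, 10] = (1 2 8 11 9)(3 6 12 10)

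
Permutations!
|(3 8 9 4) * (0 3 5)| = 6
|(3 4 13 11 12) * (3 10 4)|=|(4 13 11 12 10)|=5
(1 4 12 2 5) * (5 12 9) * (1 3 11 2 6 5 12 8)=(1 4 9 12 6 5 3 11 2 8)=[0, 4, 8, 11, 9, 3, 5, 7, 1, 12, 10, 2, 6]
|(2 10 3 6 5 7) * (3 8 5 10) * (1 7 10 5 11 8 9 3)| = 30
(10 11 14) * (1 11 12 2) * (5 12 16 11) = [0, 5, 1, 3, 4, 12, 6, 7, 8, 9, 16, 14, 2, 13, 10, 15, 11] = (1 5 12 2)(10 16 11 14)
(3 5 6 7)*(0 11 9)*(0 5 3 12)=(0 11 9 5 6 7 12)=[11, 1, 2, 3, 4, 6, 7, 12, 8, 5, 10, 9, 0]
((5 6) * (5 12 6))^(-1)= (6 12)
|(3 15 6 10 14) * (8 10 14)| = 4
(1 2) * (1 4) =(1 2 4) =[0, 2, 4, 3, 1]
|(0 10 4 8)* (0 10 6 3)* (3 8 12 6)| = 10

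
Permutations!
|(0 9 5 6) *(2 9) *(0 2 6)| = 5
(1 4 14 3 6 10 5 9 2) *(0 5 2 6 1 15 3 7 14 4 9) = (0 5)(1 9 6 10 2 15 3)(7 14) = [5, 9, 15, 1, 4, 0, 10, 14, 8, 6, 2, 11, 12, 13, 7, 3]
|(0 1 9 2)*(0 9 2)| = |(0 1 2 9)| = 4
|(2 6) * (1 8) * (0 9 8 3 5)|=6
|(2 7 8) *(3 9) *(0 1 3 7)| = |(0 1 3 9 7 8 2)| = 7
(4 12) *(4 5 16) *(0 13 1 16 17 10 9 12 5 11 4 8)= (0 13 1 16 8)(4 5 17 10 9 12 11)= [13, 16, 2, 3, 5, 17, 6, 7, 0, 12, 9, 4, 11, 1, 14, 15, 8, 10]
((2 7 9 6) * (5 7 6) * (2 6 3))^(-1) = ((2 3)(5 7 9))^(-1) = (2 3)(5 9 7)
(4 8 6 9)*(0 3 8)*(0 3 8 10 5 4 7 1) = (0 8 6 9 7 1)(3 10 5 4) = [8, 0, 2, 10, 3, 4, 9, 1, 6, 7, 5]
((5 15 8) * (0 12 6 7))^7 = ((0 12 6 7)(5 15 8))^7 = (0 7 6 12)(5 15 8)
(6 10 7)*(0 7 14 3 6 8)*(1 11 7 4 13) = [4, 11, 2, 6, 13, 5, 10, 8, 0, 9, 14, 7, 12, 1, 3] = (0 4 13 1 11 7 8)(3 6 10 14)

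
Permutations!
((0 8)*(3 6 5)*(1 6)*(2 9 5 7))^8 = (1 6 7 2 9 5 3)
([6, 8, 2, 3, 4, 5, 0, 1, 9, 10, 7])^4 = (1 7 10 9 8)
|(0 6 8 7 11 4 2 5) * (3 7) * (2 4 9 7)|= |(0 6 8 3 2 5)(7 11 9)|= 6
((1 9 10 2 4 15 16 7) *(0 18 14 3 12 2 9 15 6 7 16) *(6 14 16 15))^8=((0 18 16 15)(1 6 7)(2 4 14 3 12)(9 10))^8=(18)(1 7 6)(2 3 4 12 14)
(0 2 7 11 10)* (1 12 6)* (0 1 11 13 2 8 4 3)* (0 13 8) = (1 12 6 11 10)(2 7 8 4 3 13) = [0, 12, 7, 13, 3, 5, 11, 8, 4, 9, 1, 10, 6, 2]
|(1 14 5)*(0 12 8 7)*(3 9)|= 12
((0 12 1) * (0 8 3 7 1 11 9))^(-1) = (0 9 11 12)(1 7 3 8)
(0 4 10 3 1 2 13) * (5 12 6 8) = (0 4 10 3 1 2 13)(5 12 6 8) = [4, 2, 13, 1, 10, 12, 8, 7, 5, 9, 3, 11, 6, 0]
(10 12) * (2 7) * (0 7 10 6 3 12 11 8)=(0 7 2 10 11 8)(3 12 6)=[7, 1, 10, 12, 4, 5, 3, 2, 0, 9, 11, 8, 6]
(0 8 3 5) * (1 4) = (0 8 3 5)(1 4) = [8, 4, 2, 5, 1, 0, 6, 7, 3]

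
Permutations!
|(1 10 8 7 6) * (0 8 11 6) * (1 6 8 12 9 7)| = 4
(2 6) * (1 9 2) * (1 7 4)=(1 9 2 6 7 4)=[0, 9, 6, 3, 1, 5, 7, 4, 8, 2]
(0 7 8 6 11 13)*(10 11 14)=(0 7 8 6 14 10 11 13)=[7, 1, 2, 3, 4, 5, 14, 8, 6, 9, 11, 13, 12, 0, 10]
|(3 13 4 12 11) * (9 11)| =|(3 13 4 12 9 11)| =6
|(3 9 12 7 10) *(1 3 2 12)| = 12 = |(1 3 9)(2 12 7 10)|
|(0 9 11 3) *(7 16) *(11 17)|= 10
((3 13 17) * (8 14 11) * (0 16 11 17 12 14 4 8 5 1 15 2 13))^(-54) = ((0 16 11 5 1 15 2 13 12 14 17 3)(4 8))^(-54) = (0 2)(1 17)(3 15)(5 14)(11 12)(13 16)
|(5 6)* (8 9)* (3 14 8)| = 4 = |(3 14 8 9)(5 6)|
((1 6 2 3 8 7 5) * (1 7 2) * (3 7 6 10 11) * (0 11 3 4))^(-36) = ((0 11 4)(1 10 3 8 2 7 5 6))^(-36) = (11)(1 2)(3 5)(6 8)(7 10)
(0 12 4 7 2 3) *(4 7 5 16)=(0 12 7 2 3)(4 5 16)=[12, 1, 3, 0, 5, 16, 6, 2, 8, 9, 10, 11, 7, 13, 14, 15, 4]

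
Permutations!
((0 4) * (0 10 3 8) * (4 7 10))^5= (10)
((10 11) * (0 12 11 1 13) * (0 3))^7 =((0 12 11 10 1 13 3))^7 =(13)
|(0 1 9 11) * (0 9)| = 2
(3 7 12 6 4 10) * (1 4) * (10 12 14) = (1 4 12 6)(3 7 14 10) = [0, 4, 2, 7, 12, 5, 1, 14, 8, 9, 3, 11, 6, 13, 10]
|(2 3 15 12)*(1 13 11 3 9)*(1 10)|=|(1 13 11 3 15 12 2 9 10)|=9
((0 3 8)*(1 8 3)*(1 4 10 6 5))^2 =(0 10 5 8 4 6 1) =((0 4 10 6 5 1 8))^2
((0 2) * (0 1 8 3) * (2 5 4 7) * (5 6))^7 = (0 8 2 4 6 3 1 7 5)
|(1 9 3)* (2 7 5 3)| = |(1 9 2 7 5 3)| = 6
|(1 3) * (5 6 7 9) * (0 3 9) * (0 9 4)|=|(0 3 1 4)(5 6 7 9)|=4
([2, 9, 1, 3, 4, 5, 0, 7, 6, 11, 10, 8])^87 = (0 9 6 1 8 2 11)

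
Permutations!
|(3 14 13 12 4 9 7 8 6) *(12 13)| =|(3 14 12 4 9 7 8 6)| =8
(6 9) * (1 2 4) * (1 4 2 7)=(1 7)(6 9)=[0, 7, 2, 3, 4, 5, 9, 1, 8, 6]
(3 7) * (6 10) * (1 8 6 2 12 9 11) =(1 8 6 10 2 12 9 11)(3 7) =[0, 8, 12, 7, 4, 5, 10, 3, 6, 11, 2, 1, 9]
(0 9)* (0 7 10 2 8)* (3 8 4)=(0 9 7 10 2 4 3 8)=[9, 1, 4, 8, 3, 5, 6, 10, 0, 7, 2]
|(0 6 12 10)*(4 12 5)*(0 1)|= 7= |(0 6 5 4 12 10 1)|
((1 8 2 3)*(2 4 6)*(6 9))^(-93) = (1 2 9 8 3 6 4)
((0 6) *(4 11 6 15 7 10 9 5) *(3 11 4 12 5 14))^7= (0 11 14 10 15 6 3 9 7)(5 12)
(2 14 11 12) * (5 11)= [0, 1, 14, 3, 4, 11, 6, 7, 8, 9, 10, 12, 2, 13, 5]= (2 14 5 11 12)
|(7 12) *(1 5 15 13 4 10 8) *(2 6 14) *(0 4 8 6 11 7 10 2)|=|(0 4 2 11 7 12 10 6 14)(1 5 15 13 8)|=45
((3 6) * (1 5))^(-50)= (6)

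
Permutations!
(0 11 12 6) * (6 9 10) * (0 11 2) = (0 2)(6 11 12 9 10) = [2, 1, 0, 3, 4, 5, 11, 7, 8, 10, 6, 12, 9]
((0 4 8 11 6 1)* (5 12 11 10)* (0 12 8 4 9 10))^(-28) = (12)(0 10 8 9 5)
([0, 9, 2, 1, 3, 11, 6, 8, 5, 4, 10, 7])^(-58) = [0, 4, 2, 9, 1, 7, 6, 5, 11, 3, 10, 8]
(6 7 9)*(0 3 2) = (0 3 2)(6 7 9) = [3, 1, 0, 2, 4, 5, 7, 9, 8, 6]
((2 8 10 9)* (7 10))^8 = ((2 8 7 10 9))^8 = (2 10 8 9 7)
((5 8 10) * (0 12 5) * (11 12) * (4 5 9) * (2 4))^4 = (0 2 10 9 8 12 5 11 4) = ((0 11 12 9 2 4 5 8 10))^4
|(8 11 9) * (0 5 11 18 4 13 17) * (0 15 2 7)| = 12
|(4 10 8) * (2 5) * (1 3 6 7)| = 12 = |(1 3 6 7)(2 5)(4 10 8)|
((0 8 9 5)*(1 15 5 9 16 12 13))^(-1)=(0 5 15 1 13 12 16 8)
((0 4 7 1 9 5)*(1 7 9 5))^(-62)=(0 1 4 5 9)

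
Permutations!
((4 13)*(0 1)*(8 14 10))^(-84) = ((0 1)(4 13)(8 14 10))^(-84) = (14)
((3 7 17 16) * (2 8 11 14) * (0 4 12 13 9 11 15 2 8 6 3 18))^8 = (0 15)(2 4)(3 13)(6 12)(7 9)(8 18)(11 17)(14 16)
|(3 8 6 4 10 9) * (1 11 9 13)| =|(1 11 9 3 8 6 4 10 13)| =9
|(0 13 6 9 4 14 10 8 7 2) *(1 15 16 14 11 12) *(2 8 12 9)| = 12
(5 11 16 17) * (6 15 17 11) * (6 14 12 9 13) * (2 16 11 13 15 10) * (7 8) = [0, 1, 16, 3, 4, 14, 10, 8, 7, 15, 2, 11, 9, 6, 12, 17, 13, 5] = (2 16 13 6 10)(5 14 12 9 15 17)(7 8)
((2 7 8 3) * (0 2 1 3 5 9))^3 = ((0 2 7 8 5 9)(1 3))^3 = (0 8)(1 3)(2 5)(7 9)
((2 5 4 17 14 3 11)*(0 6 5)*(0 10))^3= (0 4 3 10 5 14 2 6 17 11)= ((0 6 5 4 17 14 3 11 2 10))^3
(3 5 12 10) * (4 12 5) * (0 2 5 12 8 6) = (0 2 5 12 10 3 4 8 6) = [2, 1, 5, 4, 8, 12, 0, 7, 6, 9, 3, 11, 10]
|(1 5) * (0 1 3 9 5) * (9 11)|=4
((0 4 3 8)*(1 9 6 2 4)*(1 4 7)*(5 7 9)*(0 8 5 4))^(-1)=(1 7 5 3 4)(2 6 9)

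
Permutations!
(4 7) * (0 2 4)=[2, 1, 4, 3, 7, 5, 6, 0]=(0 2 4 7)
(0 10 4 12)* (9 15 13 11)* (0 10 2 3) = (0 2 3)(4 12 10)(9 15 13 11) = [2, 1, 3, 0, 12, 5, 6, 7, 8, 15, 4, 9, 10, 11, 14, 13]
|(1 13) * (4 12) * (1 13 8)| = |(13)(1 8)(4 12)| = 2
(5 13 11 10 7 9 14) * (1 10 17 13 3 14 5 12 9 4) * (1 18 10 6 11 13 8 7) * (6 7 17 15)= [0, 7, 2, 14, 18, 3, 11, 4, 17, 5, 1, 15, 9, 13, 12, 6, 16, 8, 10]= (1 7 4 18 10)(3 14 12 9 5)(6 11 15)(8 17)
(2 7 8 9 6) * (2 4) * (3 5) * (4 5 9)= (2 7 8 4)(3 9 6 5)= [0, 1, 7, 9, 2, 3, 5, 8, 4, 6]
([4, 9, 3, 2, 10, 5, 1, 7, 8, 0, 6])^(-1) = (0 9 1 6 10 4)(2 3)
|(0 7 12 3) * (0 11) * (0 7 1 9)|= |(0 1 9)(3 11 7 12)|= 12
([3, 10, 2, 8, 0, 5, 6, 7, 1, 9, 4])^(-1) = (0 4 10 1 8 3)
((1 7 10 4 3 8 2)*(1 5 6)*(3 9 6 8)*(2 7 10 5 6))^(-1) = (1 6 2 9 4 10)(5 7 8)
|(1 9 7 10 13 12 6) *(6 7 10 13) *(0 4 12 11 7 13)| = |(0 4 12 13 11 7)(1 9 10 6)| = 12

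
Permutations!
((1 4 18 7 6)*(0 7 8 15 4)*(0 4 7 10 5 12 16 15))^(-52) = (0 1 16)(4 15 10)(5 18 7)(6 12 8)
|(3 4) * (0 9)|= |(0 9)(3 4)|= 2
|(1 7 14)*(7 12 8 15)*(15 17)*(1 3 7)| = 15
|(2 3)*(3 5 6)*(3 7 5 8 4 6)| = |(2 8 4 6 7 5 3)| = 7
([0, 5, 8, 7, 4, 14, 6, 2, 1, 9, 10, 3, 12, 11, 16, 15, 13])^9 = [0, 8, 7, 11, 4, 1, 6, 3, 2, 9, 10, 13, 12, 16, 5, 15, 14]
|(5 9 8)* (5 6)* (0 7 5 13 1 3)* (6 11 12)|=11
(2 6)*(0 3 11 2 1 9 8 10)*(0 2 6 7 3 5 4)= [5, 9, 7, 11, 0, 4, 1, 3, 10, 8, 2, 6]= (0 5 4)(1 9 8 10 2 7 3 11 6)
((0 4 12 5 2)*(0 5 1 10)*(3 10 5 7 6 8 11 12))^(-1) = ((0 4 3 10)(1 5 2 7 6 8 11 12))^(-1) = (0 10 3 4)(1 12 11 8 6 7 2 5)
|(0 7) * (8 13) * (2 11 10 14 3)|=10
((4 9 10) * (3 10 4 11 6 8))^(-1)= ((3 10 11 6 8)(4 9))^(-1)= (3 8 6 11 10)(4 9)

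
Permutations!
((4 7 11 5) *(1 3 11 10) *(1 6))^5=(1 7 11 6 4 3 10 5)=((1 3 11 5 4 7 10 6))^5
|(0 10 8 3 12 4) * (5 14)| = |(0 10 8 3 12 4)(5 14)| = 6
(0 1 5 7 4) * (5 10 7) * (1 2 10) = (0 2 10 7 4) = [2, 1, 10, 3, 0, 5, 6, 4, 8, 9, 7]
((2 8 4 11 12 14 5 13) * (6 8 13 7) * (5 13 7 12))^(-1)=(2 13 14 12 5 11 4 8 6 7)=((2 7 6 8 4 11 5 12 14 13))^(-1)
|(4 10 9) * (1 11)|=|(1 11)(4 10 9)|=6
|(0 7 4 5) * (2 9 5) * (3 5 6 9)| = 6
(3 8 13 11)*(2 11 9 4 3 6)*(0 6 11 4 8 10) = (0 6 2 4 3 10)(8 13 9) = [6, 1, 4, 10, 3, 5, 2, 7, 13, 8, 0, 11, 12, 9]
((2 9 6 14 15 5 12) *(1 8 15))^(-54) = ((1 8 15 5 12 2 9 6 14))^(-54) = (15)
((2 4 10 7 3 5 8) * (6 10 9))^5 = ((2 4 9 6 10 7 3 5 8))^5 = (2 7 4 3 9 5 6 8 10)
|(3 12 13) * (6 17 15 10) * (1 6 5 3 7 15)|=|(1 6 17)(3 12 13 7 15 10 5)|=21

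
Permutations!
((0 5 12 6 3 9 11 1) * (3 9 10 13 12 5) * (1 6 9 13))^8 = ((0 3 10 1)(6 13 12 9 11))^8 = (6 9 13 11 12)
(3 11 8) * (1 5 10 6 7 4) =[0, 5, 2, 11, 1, 10, 7, 4, 3, 9, 6, 8] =(1 5 10 6 7 4)(3 11 8)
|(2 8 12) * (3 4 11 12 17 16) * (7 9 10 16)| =|(2 8 17 7 9 10 16 3 4 11 12)| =11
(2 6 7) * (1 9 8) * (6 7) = [0, 9, 7, 3, 4, 5, 6, 2, 1, 8] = (1 9 8)(2 7)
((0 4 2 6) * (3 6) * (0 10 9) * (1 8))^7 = ((0 4 2 3 6 10 9)(1 8))^7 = (10)(1 8)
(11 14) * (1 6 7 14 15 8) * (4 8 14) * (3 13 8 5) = (1 6 7 4 5 3 13 8)(11 15 14) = [0, 6, 2, 13, 5, 3, 7, 4, 1, 9, 10, 15, 12, 8, 11, 14]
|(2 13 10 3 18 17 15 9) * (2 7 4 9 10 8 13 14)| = 30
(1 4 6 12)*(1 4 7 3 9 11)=(1 7 3 9 11)(4 6 12)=[0, 7, 2, 9, 6, 5, 12, 3, 8, 11, 10, 1, 4]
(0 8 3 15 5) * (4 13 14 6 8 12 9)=(0 12 9 4 13 14 6 8 3 15 5)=[12, 1, 2, 15, 13, 0, 8, 7, 3, 4, 10, 11, 9, 14, 6, 5]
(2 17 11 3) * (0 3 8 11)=(0 3 2 17)(8 11)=[3, 1, 17, 2, 4, 5, 6, 7, 11, 9, 10, 8, 12, 13, 14, 15, 16, 0]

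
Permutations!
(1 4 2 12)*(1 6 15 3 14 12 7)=(1 4 2 7)(3 14 12 6 15)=[0, 4, 7, 14, 2, 5, 15, 1, 8, 9, 10, 11, 6, 13, 12, 3]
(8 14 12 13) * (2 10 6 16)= (2 10 6 16)(8 14 12 13)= [0, 1, 10, 3, 4, 5, 16, 7, 14, 9, 6, 11, 13, 8, 12, 15, 2]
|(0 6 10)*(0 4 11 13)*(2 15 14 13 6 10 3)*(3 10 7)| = |(0 7 3 2 15 14 13)(4 11 6 10)| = 28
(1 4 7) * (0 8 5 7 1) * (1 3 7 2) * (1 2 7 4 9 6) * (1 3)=(0 8 5 7)(1 9 6 3 4)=[8, 9, 2, 4, 1, 7, 3, 0, 5, 6]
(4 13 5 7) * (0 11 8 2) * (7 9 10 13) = (0 11 8 2)(4 7)(5 9 10 13) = [11, 1, 0, 3, 7, 9, 6, 4, 2, 10, 13, 8, 12, 5]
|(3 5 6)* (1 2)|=|(1 2)(3 5 6)|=6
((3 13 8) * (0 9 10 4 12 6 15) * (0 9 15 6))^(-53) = (0 15 9 10 4 12)(3 13 8)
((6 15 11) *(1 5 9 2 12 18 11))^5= ((1 5 9 2 12 18 11 6 15))^5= (1 18 5 11 9 6 2 15 12)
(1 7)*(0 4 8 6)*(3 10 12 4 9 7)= (0 9 7 1 3 10 12 4 8 6)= [9, 3, 2, 10, 8, 5, 0, 1, 6, 7, 12, 11, 4]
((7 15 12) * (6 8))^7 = ((6 8)(7 15 12))^7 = (6 8)(7 15 12)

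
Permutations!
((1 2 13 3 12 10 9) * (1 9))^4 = (1 12 13)(2 10 3)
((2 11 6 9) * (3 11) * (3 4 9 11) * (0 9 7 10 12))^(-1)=(0 12 10 7 4 2 9)(6 11)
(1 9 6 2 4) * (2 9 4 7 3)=(1 4)(2 7 3)(6 9)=[0, 4, 7, 2, 1, 5, 9, 3, 8, 6]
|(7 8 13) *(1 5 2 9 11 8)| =|(1 5 2 9 11 8 13 7)| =8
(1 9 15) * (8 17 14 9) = [0, 8, 2, 3, 4, 5, 6, 7, 17, 15, 10, 11, 12, 13, 9, 1, 16, 14] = (1 8 17 14 9 15)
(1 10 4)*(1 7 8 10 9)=(1 9)(4 7 8 10)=[0, 9, 2, 3, 7, 5, 6, 8, 10, 1, 4]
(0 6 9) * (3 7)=(0 6 9)(3 7)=[6, 1, 2, 7, 4, 5, 9, 3, 8, 0]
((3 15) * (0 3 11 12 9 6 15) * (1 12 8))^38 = (1 6 8 9 11 12 15)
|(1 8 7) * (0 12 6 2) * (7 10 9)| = 20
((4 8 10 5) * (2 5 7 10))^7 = (2 8 4 5)(7 10)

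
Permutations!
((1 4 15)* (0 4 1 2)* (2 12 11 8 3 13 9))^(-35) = ((0 4 15 12 11 8 3 13 9 2))^(-35) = (0 8)(2 11)(3 4)(9 12)(13 15)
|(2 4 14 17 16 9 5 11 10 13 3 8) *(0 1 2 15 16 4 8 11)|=24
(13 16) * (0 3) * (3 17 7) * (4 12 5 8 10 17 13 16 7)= (0 13 7 3)(4 12 5 8 10 17)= [13, 1, 2, 0, 12, 8, 6, 3, 10, 9, 17, 11, 5, 7, 14, 15, 16, 4]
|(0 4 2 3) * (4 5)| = 5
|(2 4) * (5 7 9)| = |(2 4)(5 7 9)| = 6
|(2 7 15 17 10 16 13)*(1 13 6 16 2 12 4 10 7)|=6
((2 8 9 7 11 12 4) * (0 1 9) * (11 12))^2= (0 9 12 2)(1 7 4 8)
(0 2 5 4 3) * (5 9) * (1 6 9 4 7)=(0 2 4 3)(1 6 9 5 7)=[2, 6, 4, 0, 3, 7, 9, 1, 8, 5]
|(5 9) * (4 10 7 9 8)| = 6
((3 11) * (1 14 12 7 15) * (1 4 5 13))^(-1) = ((1 14 12 7 15 4 5 13)(3 11))^(-1) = (1 13 5 4 15 7 12 14)(3 11)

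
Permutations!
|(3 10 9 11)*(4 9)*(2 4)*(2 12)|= 7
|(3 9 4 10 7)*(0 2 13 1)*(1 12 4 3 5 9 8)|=|(0 2 13 12 4 10 7 5 9 3 8 1)|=12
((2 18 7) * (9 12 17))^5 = (2 7 18)(9 17 12)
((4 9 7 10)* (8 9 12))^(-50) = ((4 12 8 9 7 10))^(-50) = (4 7 8)(9 12 10)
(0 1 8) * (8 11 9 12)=(0 1 11 9 12 8)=[1, 11, 2, 3, 4, 5, 6, 7, 0, 12, 10, 9, 8]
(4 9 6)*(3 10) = (3 10)(4 9 6) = [0, 1, 2, 10, 9, 5, 4, 7, 8, 6, 3]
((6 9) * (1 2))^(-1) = (1 2)(6 9)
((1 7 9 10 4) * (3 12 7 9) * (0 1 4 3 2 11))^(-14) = ((0 1 9 10 3 12 7 2 11))^(-14) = (0 3 11 10 2 9 7 1 12)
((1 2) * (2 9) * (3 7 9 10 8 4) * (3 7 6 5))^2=(1 8 7 2 10 4 9)(3 5 6)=((1 10 8 4 7 9 2)(3 6 5))^2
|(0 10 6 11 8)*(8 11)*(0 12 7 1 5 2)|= 9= |(0 10 6 8 12 7 1 5 2)|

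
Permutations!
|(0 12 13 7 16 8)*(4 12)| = |(0 4 12 13 7 16 8)| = 7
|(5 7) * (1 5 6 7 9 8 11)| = 10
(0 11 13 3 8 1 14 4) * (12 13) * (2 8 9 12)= (0 11 2 8 1 14 4)(3 9 12 13)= [11, 14, 8, 9, 0, 5, 6, 7, 1, 12, 10, 2, 13, 3, 4]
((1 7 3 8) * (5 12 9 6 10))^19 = ((1 7 3 8)(5 12 9 6 10))^19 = (1 8 3 7)(5 10 6 9 12)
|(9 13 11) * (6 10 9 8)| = |(6 10 9 13 11 8)| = 6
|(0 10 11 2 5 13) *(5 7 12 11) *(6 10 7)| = |(0 7 12 11 2 6 10 5 13)| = 9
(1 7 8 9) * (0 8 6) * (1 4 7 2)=(0 8 9 4 7 6)(1 2)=[8, 2, 1, 3, 7, 5, 0, 6, 9, 4]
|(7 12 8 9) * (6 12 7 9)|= |(6 12 8)|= 3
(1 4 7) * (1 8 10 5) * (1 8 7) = [0, 4, 2, 3, 1, 8, 6, 7, 10, 9, 5] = (1 4)(5 8 10)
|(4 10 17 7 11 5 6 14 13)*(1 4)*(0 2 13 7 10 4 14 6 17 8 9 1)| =|(0 2 13)(1 14 7 11 5 17 10 8 9)| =9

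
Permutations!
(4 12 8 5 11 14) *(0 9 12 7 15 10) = (0 9 12 8 5 11 14 4 7 15 10) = [9, 1, 2, 3, 7, 11, 6, 15, 5, 12, 0, 14, 8, 13, 4, 10]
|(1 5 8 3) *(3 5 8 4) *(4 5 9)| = |(1 8 9 4 3)| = 5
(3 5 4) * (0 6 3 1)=(0 6 3 5 4 1)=[6, 0, 2, 5, 1, 4, 3]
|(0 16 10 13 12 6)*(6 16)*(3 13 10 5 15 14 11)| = |(0 6)(3 13 12 16 5 15 14 11)| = 8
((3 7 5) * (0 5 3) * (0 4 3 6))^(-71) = (0 5 4 3 7 6)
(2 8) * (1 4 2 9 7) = [0, 4, 8, 3, 2, 5, 6, 1, 9, 7] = (1 4 2 8 9 7)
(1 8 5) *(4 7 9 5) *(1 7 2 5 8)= (2 5 7 9 8 4)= [0, 1, 5, 3, 2, 7, 6, 9, 4, 8]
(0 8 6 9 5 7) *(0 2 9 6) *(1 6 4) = (0 8)(1 6 4)(2 9 5 7) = [8, 6, 9, 3, 1, 7, 4, 2, 0, 5]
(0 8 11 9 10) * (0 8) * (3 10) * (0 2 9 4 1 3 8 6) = (0 2 9 8 11 4 1 3 10 6) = [2, 3, 9, 10, 1, 5, 0, 7, 11, 8, 6, 4]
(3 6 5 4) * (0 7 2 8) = (0 7 2 8)(3 6 5 4) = [7, 1, 8, 6, 3, 4, 5, 2, 0]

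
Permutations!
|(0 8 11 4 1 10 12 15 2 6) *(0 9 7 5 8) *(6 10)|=8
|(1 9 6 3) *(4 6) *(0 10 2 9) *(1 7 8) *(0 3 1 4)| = |(0 10 2 9)(1 3 7 8 4 6)| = 12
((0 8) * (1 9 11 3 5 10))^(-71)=(0 8)(1 9 11 3 5 10)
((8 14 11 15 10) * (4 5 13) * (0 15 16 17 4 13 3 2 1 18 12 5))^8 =(0 4 17 16 11 14 8 10 15)(1 12 3)(2 18 5)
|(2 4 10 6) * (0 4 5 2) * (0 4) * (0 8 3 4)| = 6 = |(0 8 3 4 10 6)(2 5)|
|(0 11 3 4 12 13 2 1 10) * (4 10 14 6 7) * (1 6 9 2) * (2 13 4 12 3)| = 36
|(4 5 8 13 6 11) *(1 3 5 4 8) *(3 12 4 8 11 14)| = 9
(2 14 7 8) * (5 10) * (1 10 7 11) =(1 10 5 7 8 2 14 11) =[0, 10, 14, 3, 4, 7, 6, 8, 2, 9, 5, 1, 12, 13, 11]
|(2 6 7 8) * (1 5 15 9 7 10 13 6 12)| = |(1 5 15 9 7 8 2 12)(6 10 13)| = 24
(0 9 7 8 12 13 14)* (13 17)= (0 9 7 8 12 17 13 14)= [9, 1, 2, 3, 4, 5, 6, 8, 12, 7, 10, 11, 17, 14, 0, 15, 16, 13]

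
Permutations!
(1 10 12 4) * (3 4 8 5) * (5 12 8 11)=(1 10 8 12 11 5 3 4)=[0, 10, 2, 4, 1, 3, 6, 7, 12, 9, 8, 5, 11]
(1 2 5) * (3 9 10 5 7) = (1 2 7 3 9 10 5) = [0, 2, 7, 9, 4, 1, 6, 3, 8, 10, 5]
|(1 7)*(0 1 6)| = 4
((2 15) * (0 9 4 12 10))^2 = (15)(0 4 10 9 12) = ((0 9 4 12 10)(2 15))^2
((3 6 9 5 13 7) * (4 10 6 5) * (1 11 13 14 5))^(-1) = ((1 11 13 7 3)(4 10 6 9)(5 14))^(-1) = (1 3 7 13 11)(4 9 6 10)(5 14)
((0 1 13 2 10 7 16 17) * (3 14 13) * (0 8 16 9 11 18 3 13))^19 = ((0 1 13 2 10 7 9 11 18 3 14)(8 16 17))^19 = (0 18 7 13 14 11 10 1 3 9 2)(8 16 17)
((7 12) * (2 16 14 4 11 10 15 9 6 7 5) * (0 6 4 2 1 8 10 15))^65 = ((0 6 7 12 5 1 8 10)(2 16 14)(4 11 15 9))^65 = (0 6 7 12 5 1 8 10)(2 14 16)(4 11 15 9)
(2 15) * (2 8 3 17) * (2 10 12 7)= (2 15 8 3 17 10 12 7)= [0, 1, 15, 17, 4, 5, 6, 2, 3, 9, 12, 11, 7, 13, 14, 8, 16, 10]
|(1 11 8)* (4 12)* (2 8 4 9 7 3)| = |(1 11 4 12 9 7 3 2 8)| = 9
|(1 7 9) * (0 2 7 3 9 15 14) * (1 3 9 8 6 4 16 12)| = |(0 2 7 15 14)(1 9 3 8 6 4 16 12)| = 40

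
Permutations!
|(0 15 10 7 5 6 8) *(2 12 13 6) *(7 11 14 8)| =|(0 15 10 11 14 8)(2 12 13 6 7 5)| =6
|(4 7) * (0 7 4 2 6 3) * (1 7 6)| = 3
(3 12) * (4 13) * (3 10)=(3 12 10)(4 13)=[0, 1, 2, 12, 13, 5, 6, 7, 8, 9, 3, 11, 10, 4]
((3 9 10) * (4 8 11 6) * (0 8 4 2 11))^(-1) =(0 8)(2 6 11)(3 10 9)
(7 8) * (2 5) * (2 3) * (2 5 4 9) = [0, 1, 4, 5, 9, 3, 6, 8, 7, 2] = (2 4 9)(3 5)(7 8)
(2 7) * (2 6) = (2 7 6) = [0, 1, 7, 3, 4, 5, 2, 6]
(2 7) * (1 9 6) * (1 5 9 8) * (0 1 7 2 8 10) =[1, 10, 2, 3, 4, 9, 5, 8, 7, 6, 0] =(0 1 10)(5 9 6)(7 8)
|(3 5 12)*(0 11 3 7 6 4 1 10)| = 10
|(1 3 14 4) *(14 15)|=|(1 3 15 14 4)|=5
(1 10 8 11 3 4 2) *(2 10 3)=(1 3 4 10 8 11 2)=[0, 3, 1, 4, 10, 5, 6, 7, 11, 9, 8, 2]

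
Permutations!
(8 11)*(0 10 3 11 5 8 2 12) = [10, 1, 12, 11, 4, 8, 6, 7, 5, 9, 3, 2, 0] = (0 10 3 11 2 12)(5 8)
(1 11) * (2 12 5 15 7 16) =(1 11)(2 12 5 15 7 16) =[0, 11, 12, 3, 4, 15, 6, 16, 8, 9, 10, 1, 5, 13, 14, 7, 2]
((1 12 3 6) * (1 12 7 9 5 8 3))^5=((1 7 9 5 8 3 6 12))^5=(1 3 9 12 8 7 6 5)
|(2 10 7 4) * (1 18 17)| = 12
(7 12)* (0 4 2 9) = [4, 1, 9, 3, 2, 5, 6, 12, 8, 0, 10, 11, 7] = (0 4 2 9)(7 12)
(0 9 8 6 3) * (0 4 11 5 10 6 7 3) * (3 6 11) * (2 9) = (0 2 9 8 7 6)(3 4)(5 10 11) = [2, 1, 9, 4, 3, 10, 0, 6, 7, 8, 11, 5]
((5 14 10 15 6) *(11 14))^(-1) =(5 6 15 10 14 11) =((5 11 14 10 15 6))^(-1)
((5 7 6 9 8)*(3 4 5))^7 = (9)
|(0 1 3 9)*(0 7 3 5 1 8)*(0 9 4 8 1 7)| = 8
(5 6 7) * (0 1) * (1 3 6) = (0 3 6 7 5 1) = [3, 0, 2, 6, 4, 1, 7, 5]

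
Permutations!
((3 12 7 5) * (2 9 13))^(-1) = ((2 9 13)(3 12 7 5))^(-1) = (2 13 9)(3 5 7 12)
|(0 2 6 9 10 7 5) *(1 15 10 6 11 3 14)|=10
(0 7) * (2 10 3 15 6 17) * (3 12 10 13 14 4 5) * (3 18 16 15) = [7, 1, 13, 3, 5, 18, 17, 0, 8, 9, 12, 11, 10, 14, 4, 6, 15, 2, 16] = (0 7)(2 13 14 4 5 18 16 15 6 17)(10 12)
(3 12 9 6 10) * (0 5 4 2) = (0 5 4 2)(3 12 9 6 10) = [5, 1, 0, 12, 2, 4, 10, 7, 8, 6, 3, 11, 9]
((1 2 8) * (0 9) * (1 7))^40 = (9) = ((0 9)(1 2 8 7))^40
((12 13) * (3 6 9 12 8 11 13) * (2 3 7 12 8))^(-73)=(2 8 3 11 6 13 9)(7 12)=((2 3 6 9 8 11 13)(7 12))^(-73)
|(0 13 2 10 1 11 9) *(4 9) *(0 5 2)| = |(0 13)(1 11 4 9 5 2 10)| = 14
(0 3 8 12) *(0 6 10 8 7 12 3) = [0, 1, 2, 7, 4, 5, 10, 12, 3, 9, 8, 11, 6] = (3 7 12 6 10 8)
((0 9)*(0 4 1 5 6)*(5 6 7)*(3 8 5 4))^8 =((0 9 3 8 5 7 4 1 6))^8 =(0 6 1 4 7 5 8 3 9)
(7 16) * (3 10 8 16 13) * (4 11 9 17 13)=(3 10 8 16 7 4 11 9 17 13)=[0, 1, 2, 10, 11, 5, 6, 4, 16, 17, 8, 9, 12, 3, 14, 15, 7, 13]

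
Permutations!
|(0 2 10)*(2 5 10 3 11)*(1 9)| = 6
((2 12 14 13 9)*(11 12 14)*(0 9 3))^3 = (0 14)(2 3)(9 13)(11 12)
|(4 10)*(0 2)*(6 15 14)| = 6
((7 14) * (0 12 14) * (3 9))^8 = (14)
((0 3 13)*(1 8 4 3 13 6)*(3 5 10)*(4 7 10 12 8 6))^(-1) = (0 13)(1 6)(3 10 7 8 12 5 4)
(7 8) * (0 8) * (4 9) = [8, 1, 2, 3, 9, 5, 6, 0, 7, 4] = (0 8 7)(4 9)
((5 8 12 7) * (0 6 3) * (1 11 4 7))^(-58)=(0 3 6)(1 8 7 11 12 5 4)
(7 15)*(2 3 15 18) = (2 3 15 7 18) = [0, 1, 3, 15, 4, 5, 6, 18, 8, 9, 10, 11, 12, 13, 14, 7, 16, 17, 2]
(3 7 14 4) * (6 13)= [0, 1, 2, 7, 3, 5, 13, 14, 8, 9, 10, 11, 12, 6, 4]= (3 7 14 4)(6 13)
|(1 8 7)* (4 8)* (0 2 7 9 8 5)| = |(0 2 7 1 4 5)(8 9)| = 6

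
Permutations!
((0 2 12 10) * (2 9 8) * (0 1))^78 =((0 9 8 2 12 10 1))^78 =(0 9 8 2 12 10 1)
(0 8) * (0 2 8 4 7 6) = (0 4 7 6)(2 8) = [4, 1, 8, 3, 7, 5, 0, 6, 2]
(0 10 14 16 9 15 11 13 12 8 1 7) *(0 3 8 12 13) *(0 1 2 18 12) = (0 10 14 16 9 15 11 1 7 3 8 2 18 12) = [10, 7, 18, 8, 4, 5, 6, 3, 2, 15, 14, 1, 0, 13, 16, 11, 9, 17, 12]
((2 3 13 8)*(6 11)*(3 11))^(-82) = (2 6 13)(3 8 11)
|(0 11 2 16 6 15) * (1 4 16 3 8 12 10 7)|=13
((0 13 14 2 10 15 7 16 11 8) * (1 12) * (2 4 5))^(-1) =(0 8 11 16 7 15 10 2 5 4 14 13)(1 12)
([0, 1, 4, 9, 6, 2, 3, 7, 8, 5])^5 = (2 5 9 3 6 4)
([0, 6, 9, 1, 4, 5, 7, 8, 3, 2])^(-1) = (1 3 8 7 6)(2 9)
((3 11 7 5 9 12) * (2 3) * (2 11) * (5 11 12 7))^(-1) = (12)(2 3)(5 11 7 9)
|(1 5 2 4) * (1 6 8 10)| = |(1 5 2 4 6 8 10)| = 7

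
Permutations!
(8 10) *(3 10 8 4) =(3 10 4) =[0, 1, 2, 10, 3, 5, 6, 7, 8, 9, 4]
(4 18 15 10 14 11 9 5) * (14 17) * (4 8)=(4 18 15 10 17 14 11 9 5 8)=[0, 1, 2, 3, 18, 8, 6, 7, 4, 5, 17, 9, 12, 13, 11, 10, 16, 14, 15]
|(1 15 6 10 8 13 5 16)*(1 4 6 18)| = |(1 15 18)(4 6 10 8 13 5 16)| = 21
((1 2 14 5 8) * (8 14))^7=((1 2 8)(5 14))^7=(1 2 8)(5 14)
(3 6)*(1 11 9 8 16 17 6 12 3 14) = (1 11 9 8 16 17 6 14)(3 12) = [0, 11, 2, 12, 4, 5, 14, 7, 16, 8, 10, 9, 3, 13, 1, 15, 17, 6]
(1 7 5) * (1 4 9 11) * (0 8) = (0 8)(1 7 5 4 9 11) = [8, 7, 2, 3, 9, 4, 6, 5, 0, 11, 10, 1]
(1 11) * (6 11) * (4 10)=[0, 6, 2, 3, 10, 5, 11, 7, 8, 9, 4, 1]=(1 6 11)(4 10)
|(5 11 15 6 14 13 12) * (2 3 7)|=21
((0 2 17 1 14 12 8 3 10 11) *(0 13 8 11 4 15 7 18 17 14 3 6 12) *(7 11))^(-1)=((0 2 14)(1 3 10 4 15 11 13 8 6 12 7 18 17))^(-1)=(0 14 2)(1 17 18 7 12 6 8 13 11 15 4 10 3)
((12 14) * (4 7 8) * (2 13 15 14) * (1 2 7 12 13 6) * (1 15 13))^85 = (15)(4 12 7 8)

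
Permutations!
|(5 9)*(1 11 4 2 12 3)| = |(1 11 4 2 12 3)(5 9)| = 6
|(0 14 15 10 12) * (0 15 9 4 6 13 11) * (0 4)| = 12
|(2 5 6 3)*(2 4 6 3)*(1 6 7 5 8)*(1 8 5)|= 7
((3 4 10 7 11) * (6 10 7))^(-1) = ((3 4 7 11)(6 10))^(-1) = (3 11 7 4)(6 10)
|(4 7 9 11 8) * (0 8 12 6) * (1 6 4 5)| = |(0 8 5 1 6)(4 7 9 11 12)| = 5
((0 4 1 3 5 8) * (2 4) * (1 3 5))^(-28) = ((0 2 4 3 1 5 8))^(-28) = (8)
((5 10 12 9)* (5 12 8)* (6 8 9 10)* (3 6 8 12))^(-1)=((3 6 12 10 9)(5 8))^(-1)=(3 9 10 12 6)(5 8)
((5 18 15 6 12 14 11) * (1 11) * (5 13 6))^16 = ((1 11 13 6 12 14)(5 18 15))^16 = (1 12 13)(5 18 15)(6 11 14)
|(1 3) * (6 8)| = |(1 3)(6 8)| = 2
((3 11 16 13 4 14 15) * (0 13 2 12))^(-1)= (0 12 2 16 11 3 15 14 4 13)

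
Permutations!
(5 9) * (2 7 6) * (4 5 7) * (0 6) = (0 6 2 4 5 9 7) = [6, 1, 4, 3, 5, 9, 2, 0, 8, 7]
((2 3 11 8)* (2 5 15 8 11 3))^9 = (15)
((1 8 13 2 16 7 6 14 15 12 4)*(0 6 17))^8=(0 13 15 7 1 6 2 12 17 8 14 16 4)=((0 6 14 15 12 4 1 8 13 2 16 7 17))^8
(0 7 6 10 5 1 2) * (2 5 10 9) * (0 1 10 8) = (0 7 6 9 2 1 5 10 8) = [7, 5, 1, 3, 4, 10, 9, 6, 0, 2, 8]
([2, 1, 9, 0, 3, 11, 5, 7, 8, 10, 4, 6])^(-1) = (0 3 4 10 9 2)(5 6 11)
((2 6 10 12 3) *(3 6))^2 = (6 12 10)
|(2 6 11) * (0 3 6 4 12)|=7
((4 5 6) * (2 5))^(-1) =(2 4 6 5)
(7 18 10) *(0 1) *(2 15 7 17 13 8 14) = (0 1)(2 15 7 18 10 17 13 8 14) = [1, 0, 15, 3, 4, 5, 6, 18, 14, 9, 17, 11, 12, 8, 2, 7, 16, 13, 10]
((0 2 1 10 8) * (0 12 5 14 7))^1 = ((0 2 1 10 8 12 5 14 7))^1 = (0 2 1 10 8 12 5 14 7)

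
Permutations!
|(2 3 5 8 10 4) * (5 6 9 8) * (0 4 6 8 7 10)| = |(0 4 2 3 8)(6 9 7 10)| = 20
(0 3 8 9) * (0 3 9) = [9, 1, 2, 8, 4, 5, 6, 7, 0, 3] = (0 9 3 8)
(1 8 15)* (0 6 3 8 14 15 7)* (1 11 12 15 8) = [6, 14, 2, 1, 4, 5, 3, 0, 7, 9, 10, 12, 15, 13, 8, 11] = (0 6 3 1 14 8 7)(11 12 15)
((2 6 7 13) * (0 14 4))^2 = ((0 14 4)(2 6 7 13))^2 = (0 4 14)(2 7)(6 13)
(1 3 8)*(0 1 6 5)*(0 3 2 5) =(0 1 2 5 3 8 6) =[1, 2, 5, 8, 4, 3, 0, 7, 6]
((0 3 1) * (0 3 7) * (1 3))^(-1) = ((0 7))^(-1) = (0 7)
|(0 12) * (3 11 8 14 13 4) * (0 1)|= 6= |(0 12 1)(3 11 8 14 13 4)|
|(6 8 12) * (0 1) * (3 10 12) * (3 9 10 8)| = 6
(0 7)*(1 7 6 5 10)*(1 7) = (0 6 5 10 7) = [6, 1, 2, 3, 4, 10, 5, 0, 8, 9, 7]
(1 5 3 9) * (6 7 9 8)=[0, 5, 2, 8, 4, 3, 7, 9, 6, 1]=(1 5 3 8 6 7 9)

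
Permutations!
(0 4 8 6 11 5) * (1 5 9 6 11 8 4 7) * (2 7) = [2, 5, 7, 3, 4, 0, 8, 1, 11, 6, 10, 9] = (0 2 7 1 5)(6 8 11 9)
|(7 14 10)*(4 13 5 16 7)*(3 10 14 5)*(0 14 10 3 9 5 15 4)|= 21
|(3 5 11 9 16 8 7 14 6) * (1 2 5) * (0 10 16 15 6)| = |(0 10 16 8 7 14)(1 2 5 11 9 15 6 3)| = 24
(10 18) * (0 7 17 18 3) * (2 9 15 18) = (0 7 17 2 9 15 18 10 3) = [7, 1, 9, 0, 4, 5, 6, 17, 8, 15, 3, 11, 12, 13, 14, 18, 16, 2, 10]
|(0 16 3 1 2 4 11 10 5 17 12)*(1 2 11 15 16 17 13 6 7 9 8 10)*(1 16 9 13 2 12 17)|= 42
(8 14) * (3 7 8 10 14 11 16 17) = [0, 1, 2, 7, 4, 5, 6, 8, 11, 9, 14, 16, 12, 13, 10, 15, 17, 3] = (3 7 8 11 16 17)(10 14)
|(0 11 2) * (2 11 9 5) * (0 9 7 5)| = |(11)(0 7 5 2 9)| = 5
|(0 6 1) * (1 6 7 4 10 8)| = |(0 7 4 10 8 1)| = 6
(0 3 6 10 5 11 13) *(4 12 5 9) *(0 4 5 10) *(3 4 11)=(0 4 12 10 9 5 3 6)(11 13)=[4, 1, 2, 6, 12, 3, 0, 7, 8, 5, 9, 13, 10, 11]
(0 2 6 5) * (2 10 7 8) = (0 10 7 8 2 6 5) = [10, 1, 6, 3, 4, 0, 5, 8, 2, 9, 7]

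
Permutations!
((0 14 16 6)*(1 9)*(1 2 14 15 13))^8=((0 15 13 1 9 2 14 16 6))^8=(0 6 16 14 2 9 1 13 15)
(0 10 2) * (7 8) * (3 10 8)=(0 8 7 3 10 2)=[8, 1, 0, 10, 4, 5, 6, 3, 7, 9, 2]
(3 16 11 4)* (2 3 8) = (2 3 16 11 4 8) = [0, 1, 3, 16, 8, 5, 6, 7, 2, 9, 10, 4, 12, 13, 14, 15, 11]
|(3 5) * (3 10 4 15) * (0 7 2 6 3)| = 9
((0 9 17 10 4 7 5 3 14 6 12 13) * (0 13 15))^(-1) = (0 15 12 6 14 3 5 7 4 10 17 9)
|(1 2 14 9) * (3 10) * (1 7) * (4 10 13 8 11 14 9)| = |(1 2 9 7)(3 13 8 11 14 4 10)| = 28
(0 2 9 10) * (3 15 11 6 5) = (0 2 9 10)(3 15 11 6 5) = [2, 1, 9, 15, 4, 3, 5, 7, 8, 10, 0, 6, 12, 13, 14, 11]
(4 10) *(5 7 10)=(4 5 7 10)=[0, 1, 2, 3, 5, 7, 6, 10, 8, 9, 4]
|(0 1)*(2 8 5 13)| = |(0 1)(2 8 5 13)| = 4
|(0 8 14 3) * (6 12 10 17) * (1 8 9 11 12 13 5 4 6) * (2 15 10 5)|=16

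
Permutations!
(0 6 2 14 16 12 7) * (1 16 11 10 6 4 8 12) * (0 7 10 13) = (0 4 8 12 10 6 2 14 11 13)(1 16) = [4, 16, 14, 3, 8, 5, 2, 7, 12, 9, 6, 13, 10, 0, 11, 15, 1]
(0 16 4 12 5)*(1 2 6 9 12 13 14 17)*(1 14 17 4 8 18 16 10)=[10, 2, 6, 3, 13, 0, 9, 7, 18, 12, 1, 11, 5, 17, 4, 15, 8, 14, 16]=(0 10 1 2 6 9 12 5)(4 13 17 14)(8 18 16)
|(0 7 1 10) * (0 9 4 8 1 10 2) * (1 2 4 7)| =15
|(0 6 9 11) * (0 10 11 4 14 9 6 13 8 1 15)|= |(0 13 8 1 15)(4 14 9)(10 11)|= 30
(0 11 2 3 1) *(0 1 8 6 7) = (0 11 2 3 8 6 7) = [11, 1, 3, 8, 4, 5, 7, 0, 6, 9, 10, 2]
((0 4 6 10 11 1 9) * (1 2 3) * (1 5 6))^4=((0 4 1 9)(2 3 5 6 10 11))^4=(2 10 5)(3 11 6)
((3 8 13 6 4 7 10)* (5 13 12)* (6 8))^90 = (5 8)(12 13)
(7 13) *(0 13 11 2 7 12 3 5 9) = (0 13 12 3 5 9)(2 7 11) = [13, 1, 7, 5, 4, 9, 6, 11, 8, 0, 10, 2, 3, 12]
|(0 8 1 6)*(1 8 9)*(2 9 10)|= 6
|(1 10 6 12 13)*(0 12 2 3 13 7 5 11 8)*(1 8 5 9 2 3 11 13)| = 36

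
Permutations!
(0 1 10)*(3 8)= (0 1 10)(3 8)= [1, 10, 2, 8, 4, 5, 6, 7, 3, 9, 0]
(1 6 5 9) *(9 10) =(1 6 5 10 9) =[0, 6, 2, 3, 4, 10, 5, 7, 8, 1, 9]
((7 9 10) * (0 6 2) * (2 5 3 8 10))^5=(0 10 6 7 5 9 3 2 8)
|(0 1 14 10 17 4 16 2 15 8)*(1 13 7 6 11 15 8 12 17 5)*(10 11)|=16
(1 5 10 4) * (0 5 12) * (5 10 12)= [10, 5, 2, 3, 1, 12, 6, 7, 8, 9, 4, 11, 0]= (0 10 4 1 5 12)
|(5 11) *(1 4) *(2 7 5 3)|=10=|(1 4)(2 7 5 11 3)|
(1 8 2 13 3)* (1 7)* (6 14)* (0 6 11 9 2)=(0 6 14 11 9 2 13 3 7 1 8)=[6, 8, 13, 7, 4, 5, 14, 1, 0, 2, 10, 9, 12, 3, 11]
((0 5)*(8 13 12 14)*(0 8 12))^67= ((0 5 8 13)(12 14))^67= (0 13 8 5)(12 14)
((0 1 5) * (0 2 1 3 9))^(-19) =((0 3 9)(1 5 2))^(-19) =(0 9 3)(1 2 5)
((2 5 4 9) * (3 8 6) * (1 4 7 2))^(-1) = (1 9 4)(2 7 5)(3 6 8)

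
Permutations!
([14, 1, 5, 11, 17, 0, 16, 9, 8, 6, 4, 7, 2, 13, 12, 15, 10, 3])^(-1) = [5, 1, 12, 17, 10, 2, 9, 11, 8, 7, 16, 3, 14, 13, 0, 15, 6, 4]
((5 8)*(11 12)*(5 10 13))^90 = (5 10)(8 13)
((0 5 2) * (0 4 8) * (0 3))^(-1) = (0 3 8 4 2 5)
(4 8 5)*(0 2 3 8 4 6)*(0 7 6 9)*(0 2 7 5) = [7, 1, 3, 8, 4, 9, 5, 6, 0, 2] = (0 7 6 5 9 2 3 8)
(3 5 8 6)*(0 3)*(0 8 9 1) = (0 3 5 9 1)(6 8) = [3, 0, 2, 5, 4, 9, 8, 7, 6, 1]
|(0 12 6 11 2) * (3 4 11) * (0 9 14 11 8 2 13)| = |(0 12 6 3 4 8 2 9 14 11 13)| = 11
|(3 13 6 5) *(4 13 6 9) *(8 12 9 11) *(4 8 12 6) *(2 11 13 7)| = |(13)(2 11 12 9 8 6 5 3 4 7)| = 10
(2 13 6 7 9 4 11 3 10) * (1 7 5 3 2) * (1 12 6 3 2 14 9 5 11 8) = (1 7 5 2 13 3 10 12 6 11 14 9 4 8) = [0, 7, 13, 10, 8, 2, 11, 5, 1, 4, 12, 14, 6, 3, 9]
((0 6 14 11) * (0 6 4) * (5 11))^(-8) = ((0 4)(5 11 6 14))^(-8) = (14)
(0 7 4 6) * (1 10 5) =(0 7 4 6)(1 10 5) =[7, 10, 2, 3, 6, 1, 0, 4, 8, 9, 5]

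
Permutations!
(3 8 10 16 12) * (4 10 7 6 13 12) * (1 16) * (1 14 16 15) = (1 15)(3 8 7 6 13 12)(4 10 14 16) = [0, 15, 2, 8, 10, 5, 13, 6, 7, 9, 14, 11, 3, 12, 16, 1, 4]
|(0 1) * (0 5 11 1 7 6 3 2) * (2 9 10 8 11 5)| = |(0 7 6 3 9 10 8 11 1 2)| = 10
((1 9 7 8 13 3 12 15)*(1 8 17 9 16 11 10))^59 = ((1 16 11 10)(3 12 15 8 13)(7 17 9))^59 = (1 10 11 16)(3 13 8 15 12)(7 9 17)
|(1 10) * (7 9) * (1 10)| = 2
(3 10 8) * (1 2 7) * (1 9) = (1 2 7 9)(3 10 8) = [0, 2, 7, 10, 4, 5, 6, 9, 3, 1, 8]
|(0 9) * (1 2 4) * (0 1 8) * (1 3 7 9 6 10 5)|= 24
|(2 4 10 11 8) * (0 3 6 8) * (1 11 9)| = |(0 3 6 8 2 4 10 9 1 11)| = 10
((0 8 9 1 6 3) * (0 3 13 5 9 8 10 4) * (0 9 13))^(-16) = ((0 10 4 9 1 6)(5 13))^(-16) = (13)(0 4 1)(6 10 9)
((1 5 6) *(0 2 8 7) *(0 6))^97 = (0 5 1 6 7 8 2)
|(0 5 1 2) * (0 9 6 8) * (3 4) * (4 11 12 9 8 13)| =35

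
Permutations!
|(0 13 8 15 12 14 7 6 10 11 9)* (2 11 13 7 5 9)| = |(0 7 6 10 13 8 15 12 14 5 9)(2 11)| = 22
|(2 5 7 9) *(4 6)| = |(2 5 7 9)(4 6)| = 4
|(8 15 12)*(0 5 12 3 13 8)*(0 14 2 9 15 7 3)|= |(0 5 12 14 2 9 15)(3 13 8 7)|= 28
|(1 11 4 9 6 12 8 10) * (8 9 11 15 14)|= |(1 15 14 8 10)(4 11)(6 12 9)|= 30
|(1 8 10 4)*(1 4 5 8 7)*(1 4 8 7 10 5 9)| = |(1 10 9)(4 8 5 7)| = 12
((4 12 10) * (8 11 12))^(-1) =((4 8 11 12 10))^(-1) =(4 10 12 11 8)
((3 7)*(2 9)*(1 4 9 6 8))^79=((1 4 9 2 6 8)(3 7))^79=(1 4 9 2 6 8)(3 7)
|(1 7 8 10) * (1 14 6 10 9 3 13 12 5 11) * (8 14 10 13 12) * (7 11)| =|(1 11)(3 12 5 7 14 6 13 8 9)| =18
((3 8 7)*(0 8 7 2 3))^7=(0 2 7 8 3)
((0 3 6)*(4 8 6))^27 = (0 4 6 3 8)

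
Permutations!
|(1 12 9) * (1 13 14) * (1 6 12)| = |(6 12 9 13 14)| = 5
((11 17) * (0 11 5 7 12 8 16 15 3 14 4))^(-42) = ((0 11 17 5 7 12 8 16 15 3 14 4))^(-42) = (0 8)(3 5)(4 12)(7 14)(11 16)(15 17)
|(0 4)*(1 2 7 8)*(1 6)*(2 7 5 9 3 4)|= 12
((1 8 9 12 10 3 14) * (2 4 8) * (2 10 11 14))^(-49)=((1 10 3 2 4 8 9 12 11 14))^(-49)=(1 10 3 2 4 8 9 12 11 14)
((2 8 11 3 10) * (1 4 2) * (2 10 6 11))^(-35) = ((1 4 10)(2 8)(3 6 11))^(-35) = (1 4 10)(2 8)(3 6 11)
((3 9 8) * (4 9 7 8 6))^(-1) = (3 8 7)(4 6 9)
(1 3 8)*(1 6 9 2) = (1 3 8 6 9 2) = [0, 3, 1, 8, 4, 5, 9, 7, 6, 2]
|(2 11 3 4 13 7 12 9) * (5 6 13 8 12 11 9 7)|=6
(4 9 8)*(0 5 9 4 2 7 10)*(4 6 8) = [5, 1, 7, 3, 6, 9, 8, 10, 2, 4, 0] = (0 5 9 4 6 8 2 7 10)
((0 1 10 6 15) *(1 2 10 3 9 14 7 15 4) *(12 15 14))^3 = (0 6 3 15 10 1 12 2 4 9)(7 14)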